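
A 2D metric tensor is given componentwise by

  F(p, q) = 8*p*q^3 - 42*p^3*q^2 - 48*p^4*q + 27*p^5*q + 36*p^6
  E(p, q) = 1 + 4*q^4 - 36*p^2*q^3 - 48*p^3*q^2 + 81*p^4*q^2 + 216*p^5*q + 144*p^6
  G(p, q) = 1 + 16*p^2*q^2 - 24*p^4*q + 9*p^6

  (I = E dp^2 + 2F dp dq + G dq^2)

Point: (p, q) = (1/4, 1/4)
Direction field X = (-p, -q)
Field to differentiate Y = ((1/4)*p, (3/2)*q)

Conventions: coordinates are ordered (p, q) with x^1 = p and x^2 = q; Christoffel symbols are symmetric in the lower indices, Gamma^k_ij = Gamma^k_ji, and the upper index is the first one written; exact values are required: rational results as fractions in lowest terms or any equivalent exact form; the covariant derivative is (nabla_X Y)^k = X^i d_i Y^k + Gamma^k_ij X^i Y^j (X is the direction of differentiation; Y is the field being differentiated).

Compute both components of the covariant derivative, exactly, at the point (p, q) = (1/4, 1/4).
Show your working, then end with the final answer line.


E = 4265/4096, F = -169/4096, G = 4265/4096 at the point
E_p = 351/256, E_q = -91/512, F_p = -793/1024, F_q = -117/1024, G_p = 91/512, G_q = 13/32
EG - F^2 = 2217/2048;  g^inv = (2048/2217) * [[4265/4096, 169/4096], [169/4096, 4265/4096]]
first-kind symbols [ij,l] = (1/2)(d_i g_jl + d_j g_il - d_l g_ij): [pp,p] = E_p/2 = 351/512, [pp,q] = F_p - E_q/2 = -351/512, [pq,p] = E_q/2 = -91/1024, [pq,q] = G_p/2 = 91/1024, [qq,p] = F_q - G_p/2 = -13/64, [qq,q] = G_q/2 = 13/64
Gamma^p_ij = (G*[ij,p] - F*[ij,q])/(EG - F^2), Gamma^q_ij = (E*[ij,q] - F*[ij,p])/(EG - F^2)
Gamma_ppp = 468/739, Gamma_ppq = -182/2217, Gamma_pqq = -416/2217, Gamma_qpp = -468/739, Gamma_qpq = 182/2217, Gamma_qqq = 416/2217
X = (-1/4, -1/4), Y = (1/16, 3/8) at the point

Answer: (nabla_X Y)^p = -3251/70944, (nabla_X Y)^q = -27787/70944


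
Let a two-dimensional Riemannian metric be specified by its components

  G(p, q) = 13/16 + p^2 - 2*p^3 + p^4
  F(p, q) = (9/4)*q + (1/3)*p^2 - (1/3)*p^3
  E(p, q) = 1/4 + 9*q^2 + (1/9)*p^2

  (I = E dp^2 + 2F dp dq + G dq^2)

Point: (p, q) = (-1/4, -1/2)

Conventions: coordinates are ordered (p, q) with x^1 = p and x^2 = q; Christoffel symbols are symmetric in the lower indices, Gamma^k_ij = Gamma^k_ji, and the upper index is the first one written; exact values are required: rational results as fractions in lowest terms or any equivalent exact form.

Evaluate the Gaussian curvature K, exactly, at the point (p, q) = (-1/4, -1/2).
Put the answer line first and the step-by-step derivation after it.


Answer: K = -792000/499849

E = 361/144, F = -211/192, G = 233/256, EG - F^2 = 4949/4608 at the point
E_p = -1/18, E_q = -9, F_p = -11/48, F_q = 9/4, G_p = -15/16, G_q = 0
E_qq = 18, F_pq = 0, G_pp = 23/4
The intrinsic route: Brioschi's K = (det M1 - det M2)/(EG - F^2)^2.
M1 = [[-E_qq/2 + F_pq - G_pp/2, E_p/2, F_p - E_q/2], [F_q - G_p/2, E, F], [G_q/2, F, G]] = [[-95/8, -1/36, 205/48], [87/32, 361/144, -211/192], [0, -211/192, 233/256]]; det M1 = -3752077/147456
M2 = [[0, E_q/2, G_p/2], [E_q/2, E, F], [G_p/2, F, G]] = [[0, -9/2, -15/32], [-9/2, 361/144, -211/192], [-15/32, -211/192, 233/256]]; det M2 = -386953/16384
det M1 - det M2 = -67375/36864; K = -67375/36864 / (4949/4608)^2 = -792000/499849


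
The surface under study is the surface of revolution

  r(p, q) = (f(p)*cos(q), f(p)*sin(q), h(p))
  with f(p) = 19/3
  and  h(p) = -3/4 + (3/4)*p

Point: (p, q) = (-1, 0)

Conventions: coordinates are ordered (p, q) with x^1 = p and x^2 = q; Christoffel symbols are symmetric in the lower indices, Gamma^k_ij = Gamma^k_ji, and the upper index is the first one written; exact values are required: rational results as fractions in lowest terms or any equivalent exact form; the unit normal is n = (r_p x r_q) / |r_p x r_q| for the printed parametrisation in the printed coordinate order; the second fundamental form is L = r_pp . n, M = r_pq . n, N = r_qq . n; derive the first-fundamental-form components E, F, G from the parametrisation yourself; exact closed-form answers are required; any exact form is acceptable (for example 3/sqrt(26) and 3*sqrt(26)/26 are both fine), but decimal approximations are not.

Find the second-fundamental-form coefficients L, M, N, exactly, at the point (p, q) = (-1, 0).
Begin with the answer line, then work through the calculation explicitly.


Answer: L = 0, M = 0, N = 19/3

f = 19/3, f' = 0, f'' = 0, h' = 3/4, h'' = 0
E = 9/16, F = 0, G = 361/9; answer radicand W^2 = 9/16
unnormalised second-form numerators: l = 0, m = 0, n = 19/4; L = l/sqrt(9/16), and similarly M = m/sqrt(W^2), N = n/sqrt(W^2)


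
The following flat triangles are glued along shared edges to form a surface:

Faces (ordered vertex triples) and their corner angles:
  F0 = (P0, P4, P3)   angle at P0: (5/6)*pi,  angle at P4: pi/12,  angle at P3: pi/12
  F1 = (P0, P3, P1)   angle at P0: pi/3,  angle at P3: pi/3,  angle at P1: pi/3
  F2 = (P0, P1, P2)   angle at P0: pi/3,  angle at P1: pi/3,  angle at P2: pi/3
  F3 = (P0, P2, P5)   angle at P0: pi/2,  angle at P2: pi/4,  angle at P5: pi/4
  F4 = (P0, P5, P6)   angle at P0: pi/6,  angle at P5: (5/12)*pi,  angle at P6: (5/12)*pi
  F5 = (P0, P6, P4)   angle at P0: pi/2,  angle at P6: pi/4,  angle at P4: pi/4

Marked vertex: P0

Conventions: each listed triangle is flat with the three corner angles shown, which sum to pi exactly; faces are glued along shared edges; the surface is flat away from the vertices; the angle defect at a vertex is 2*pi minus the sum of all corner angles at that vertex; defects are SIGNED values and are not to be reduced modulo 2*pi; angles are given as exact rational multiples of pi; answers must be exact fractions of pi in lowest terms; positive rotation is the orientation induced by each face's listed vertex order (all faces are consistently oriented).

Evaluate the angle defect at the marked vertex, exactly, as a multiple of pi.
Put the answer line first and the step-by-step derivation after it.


Answer: defect(P0) = (-2/3)*pi

Sum of corner angles at P0: (8/3)*pi
defect = 2*pi - (8/3)*pi


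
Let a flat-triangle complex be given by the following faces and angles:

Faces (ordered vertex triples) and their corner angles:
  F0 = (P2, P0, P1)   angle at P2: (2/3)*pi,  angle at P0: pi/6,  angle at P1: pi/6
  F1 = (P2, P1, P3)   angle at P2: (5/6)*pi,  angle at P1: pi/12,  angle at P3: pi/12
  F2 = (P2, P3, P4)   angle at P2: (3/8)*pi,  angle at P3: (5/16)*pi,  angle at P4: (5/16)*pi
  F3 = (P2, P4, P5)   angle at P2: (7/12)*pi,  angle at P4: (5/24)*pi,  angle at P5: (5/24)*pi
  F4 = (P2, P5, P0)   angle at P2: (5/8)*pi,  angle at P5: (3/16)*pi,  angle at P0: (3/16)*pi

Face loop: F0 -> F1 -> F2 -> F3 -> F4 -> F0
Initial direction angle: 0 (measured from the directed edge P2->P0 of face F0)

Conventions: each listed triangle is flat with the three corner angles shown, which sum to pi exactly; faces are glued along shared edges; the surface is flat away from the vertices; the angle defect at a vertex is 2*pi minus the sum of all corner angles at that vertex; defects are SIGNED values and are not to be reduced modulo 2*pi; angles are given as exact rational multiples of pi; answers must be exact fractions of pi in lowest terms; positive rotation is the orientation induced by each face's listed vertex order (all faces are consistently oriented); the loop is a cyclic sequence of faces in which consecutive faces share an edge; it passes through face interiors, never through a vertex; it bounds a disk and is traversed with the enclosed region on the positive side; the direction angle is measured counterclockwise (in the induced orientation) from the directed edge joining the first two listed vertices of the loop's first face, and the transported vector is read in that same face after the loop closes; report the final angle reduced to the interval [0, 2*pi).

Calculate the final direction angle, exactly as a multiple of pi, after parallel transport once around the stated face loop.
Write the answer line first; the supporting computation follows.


Answer: final direction angle = (11/12)*pi

enclosed vertex P2: corner angles sum to (37/12)*pi, defect = 2*pi - (37/12)*pi = (-13/12)*pi
adding the enclosed defects to the starting angle (mod 2*pi, induced orientation) gives the holonomy
final angle = 0 - (13/12)*pi = (11/12)*pi (mod 2*pi)


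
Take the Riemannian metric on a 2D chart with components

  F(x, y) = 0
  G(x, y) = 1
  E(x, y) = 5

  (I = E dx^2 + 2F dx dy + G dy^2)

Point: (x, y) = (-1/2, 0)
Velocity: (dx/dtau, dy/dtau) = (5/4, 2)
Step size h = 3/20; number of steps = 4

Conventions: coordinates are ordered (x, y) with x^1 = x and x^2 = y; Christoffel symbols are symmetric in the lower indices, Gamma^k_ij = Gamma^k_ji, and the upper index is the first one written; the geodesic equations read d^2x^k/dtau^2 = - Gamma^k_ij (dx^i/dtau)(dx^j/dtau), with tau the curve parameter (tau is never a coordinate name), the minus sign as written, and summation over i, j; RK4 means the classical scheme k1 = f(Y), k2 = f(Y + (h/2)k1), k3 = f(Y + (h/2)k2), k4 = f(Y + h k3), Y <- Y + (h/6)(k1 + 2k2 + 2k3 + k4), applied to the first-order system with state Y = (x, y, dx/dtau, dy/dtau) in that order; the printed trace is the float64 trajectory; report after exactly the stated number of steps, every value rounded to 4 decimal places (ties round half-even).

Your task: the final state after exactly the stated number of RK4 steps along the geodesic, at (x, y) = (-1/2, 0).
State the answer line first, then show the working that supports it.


Answer: x = 0.2500, y = 1.2000, dx/dtau = 1.2500, dy/dtau = 2.0000

f(Y) = (dx/dtau, dy/dtau, -Gamma^x_ij Y'^i Y'^j, -Gamma^y_ij Y'^i Y'^j) with the Gammas evaluated at the stage position; h = 0.150000; intermediate values shown to 6 dp
step 0: x = -0.5000, y = 0.0000, dx/dtau = 1.2500, dy/dtau = 2.0000
step 1:
  k1: at (x, y) = (-0.500000, 0.000000), (dx/dtau, dy/dtau) = (1.250000, 2.000000); Gamma_xxx = 0.000000, Gamma_xxy = 0.000000, Gamma_xyy = 0.000000, Gamma_yxx = 0.000000, Gamma_yxy = 0.000000, Gamma_yyy = 0.000000; k1 = (1.250000, 2.000000, 0.000000, 0.000000)
  k2: at (x, y) = (-0.406250, 0.150000), (dx/dtau, dy/dtau) = (1.250000, 2.000000); Gamma_xxx = 0.000000, Gamma_xxy = 0.000000, Gamma_xyy = 0.000000, Gamma_yxx = 0.000000, Gamma_yxy = 0.000000, Gamma_yyy = 0.000000; k2 = (1.250000, 2.000000, 0.000000, 0.000000)
  k3: at (x, y) = (-0.406250, 0.150000), (dx/dtau, dy/dtau) = (1.250000, 2.000000); Gamma_xxx = 0.000000, Gamma_xxy = 0.000000, Gamma_xyy = 0.000000, Gamma_yxx = 0.000000, Gamma_yxy = 0.000000, Gamma_yyy = 0.000000; k3 = (1.250000, 2.000000, 0.000000, 0.000000)
  k4: at (x, y) = (-0.312500, 0.300000), (dx/dtau, dy/dtau) = (1.250000, 2.000000); Gamma_xxx = 0.000000, Gamma_xxy = 0.000000, Gamma_xyy = 0.000000, Gamma_yxx = 0.000000, Gamma_yxy = 0.000000, Gamma_yyy = 0.000000; k4 = (1.250000, 2.000000, 0.000000, 0.000000)
  Y <- Y + (h/6)(k1 + 2k2 + 2k3 + k4): x = -0.3125, y = 0.3000, dx/dtau = 1.2500, dy/dtau = 2.0000
step 2:
  k1: at (x, y) = (-0.312500, 0.300000), (dx/dtau, dy/dtau) = (1.250000, 2.000000); Gamma_xxx = 0.000000, Gamma_xxy = 0.000000, Gamma_xyy = 0.000000, Gamma_yxx = 0.000000, Gamma_yxy = 0.000000, Gamma_yyy = 0.000000; k1 = (1.250000, 2.000000, 0.000000, 0.000000)
  k2: at (x, y) = (-0.218750, 0.450000), (dx/dtau, dy/dtau) = (1.250000, 2.000000); Gamma_xxx = 0.000000, Gamma_xxy = 0.000000, Gamma_xyy = 0.000000, Gamma_yxx = 0.000000, Gamma_yxy = 0.000000, Gamma_yyy = 0.000000; k2 = (1.250000, 2.000000, 0.000000, 0.000000)
  k3: at (x, y) = (-0.218750, 0.450000), (dx/dtau, dy/dtau) = (1.250000, 2.000000); Gamma_xxx = 0.000000, Gamma_xxy = 0.000000, Gamma_xyy = 0.000000, Gamma_yxx = 0.000000, Gamma_yxy = 0.000000, Gamma_yyy = 0.000000; k3 = (1.250000, 2.000000, 0.000000, 0.000000)
  k4: at (x, y) = (-0.125000, 0.600000), (dx/dtau, dy/dtau) = (1.250000, 2.000000); Gamma_xxx = 0.000000, Gamma_xxy = 0.000000, Gamma_xyy = 0.000000, Gamma_yxx = 0.000000, Gamma_yxy = 0.000000, Gamma_yyy = 0.000000; k4 = (1.250000, 2.000000, 0.000000, 0.000000)
  Y <- Y + (h/6)(k1 + 2k2 + 2k3 + k4): x = -0.1250, y = 0.6000, dx/dtau = 1.2500, dy/dtau = 2.0000
step 3:
  k1: at (x, y) = (-0.125000, 0.600000), (dx/dtau, dy/dtau) = (1.250000, 2.000000); Gamma_xxx = 0.000000, Gamma_xxy = 0.000000, Gamma_xyy = 0.000000, Gamma_yxx = 0.000000, Gamma_yxy = 0.000000, Gamma_yyy = 0.000000; k1 = (1.250000, 2.000000, 0.000000, 0.000000)
  k2: at (x, y) = (-0.031250, 0.750000), (dx/dtau, dy/dtau) = (1.250000, 2.000000); Gamma_xxx = 0.000000, Gamma_xxy = 0.000000, Gamma_xyy = 0.000000, Gamma_yxx = 0.000000, Gamma_yxy = 0.000000, Gamma_yyy = 0.000000; k2 = (1.250000, 2.000000, 0.000000, 0.000000)
  k3: at (x, y) = (-0.031250, 0.750000), (dx/dtau, dy/dtau) = (1.250000, 2.000000); Gamma_xxx = 0.000000, Gamma_xxy = 0.000000, Gamma_xyy = 0.000000, Gamma_yxx = 0.000000, Gamma_yxy = 0.000000, Gamma_yyy = 0.000000; k3 = (1.250000, 2.000000, 0.000000, 0.000000)
  k4: at (x, y) = (0.062500, 0.900000), (dx/dtau, dy/dtau) = (1.250000, 2.000000); Gamma_xxx = 0.000000, Gamma_xxy = 0.000000, Gamma_xyy = 0.000000, Gamma_yxx = 0.000000, Gamma_yxy = 0.000000, Gamma_yyy = 0.000000; k4 = (1.250000, 2.000000, 0.000000, 0.000000)
  Y <- Y + (h/6)(k1 + 2k2 + 2k3 + k4): x = 0.0625, y = 0.9000, dx/dtau = 1.2500, dy/dtau = 2.0000
step 4:
  k1: at (x, y) = (0.062500, 0.900000), (dx/dtau, dy/dtau) = (1.250000, 2.000000); Gamma_xxx = 0.000000, Gamma_xxy = 0.000000, Gamma_xyy = 0.000000, Gamma_yxx = 0.000000, Gamma_yxy = 0.000000, Gamma_yyy = 0.000000; k1 = (1.250000, 2.000000, 0.000000, 0.000000)
  k2: at (x, y) = (0.156250, 1.050000), (dx/dtau, dy/dtau) = (1.250000, 2.000000); Gamma_xxx = 0.000000, Gamma_xxy = 0.000000, Gamma_xyy = 0.000000, Gamma_yxx = 0.000000, Gamma_yxy = 0.000000, Gamma_yyy = 0.000000; k2 = (1.250000, 2.000000, 0.000000, 0.000000)
  k3: at (x, y) = (0.156250, 1.050000), (dx/dtau, dy/dtau) = (1.250000, 2.000000); Gamma_xxx = 0.000000, Gamma_xxy = 0.000000, Gamma_xyy = 0.000000, Gamma_yxx = 0.000000, Gamma_yxy = 0.000000, Gamma_yyy = 0.000000; k3 = (1.250000, 2.000000, 0.000000, 0.000000)
  k4: at (x, y) = (0.250000, 1.200000), (dx/dtau, dy/dtau) = (1.250000, 2.000000); Gamma_xxx = 0.000000, Gamma_xxy = 0.000000, Gamma_xyy = 0.000000, Gamma_yxx = 0.000000, Gamma_yxy = 0.000000, Gamma_yyy = 0.000000; k4 = (1.250000, 2.000000, 0.000000, 0.000000)
  Y <- Y + (h/6)(k1 + 2k2 + 2k3 + k4): x = 0.2500, y = 1.2000, dx/dtau = 1.2500, dy/dtau = 2.0000


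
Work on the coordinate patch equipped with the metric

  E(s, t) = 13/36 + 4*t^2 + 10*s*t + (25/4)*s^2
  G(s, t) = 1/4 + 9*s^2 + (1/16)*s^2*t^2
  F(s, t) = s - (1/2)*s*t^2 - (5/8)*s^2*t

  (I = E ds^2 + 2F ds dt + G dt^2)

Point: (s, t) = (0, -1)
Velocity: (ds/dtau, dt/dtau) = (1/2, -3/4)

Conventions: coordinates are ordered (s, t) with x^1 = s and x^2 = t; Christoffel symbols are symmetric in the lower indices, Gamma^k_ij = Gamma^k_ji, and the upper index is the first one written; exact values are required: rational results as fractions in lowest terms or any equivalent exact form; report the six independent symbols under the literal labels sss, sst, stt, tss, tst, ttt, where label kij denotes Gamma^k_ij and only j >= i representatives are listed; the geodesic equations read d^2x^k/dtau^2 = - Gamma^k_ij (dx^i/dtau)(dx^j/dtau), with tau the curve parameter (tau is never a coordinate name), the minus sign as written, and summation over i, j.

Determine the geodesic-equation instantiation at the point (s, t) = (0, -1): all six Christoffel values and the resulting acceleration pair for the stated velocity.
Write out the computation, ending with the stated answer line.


E = 157/36, F = 0, G = 1/4 at the point
E_s = -10, E_t = -8, F_s = 1/2, F_t = 0, G_s = 0, G_t = 0
EG - F^2 = 157/144;  g^inv = (144/157) * [[1/4, 0], [0, 157/36]]
first-kind symbols [ij,l] = (1/2)(d_i g_jl + d_j g_il - d_l g_ij): [ss,s] = E_s/2 = -5, [ss,t] = F_s - E_t/2 = 9/2, [st,s] = E_t/2 = -4, [st,t] = G_s/2 = 0, [tt,s] = F_t - G_s/2 = 0, [tt,t] = G_t/2 = 0
Gamma^s_ij = (G*[ij,s] - F*[ij,t])/(EG - F^2), Gamma^t_ij = (E*[ij,t] - F*[ij,s])/(EG - F^2)
Gamma_sss = -180/157, Gamma_sst = -144/157, Gamma_stt = 0, Gamma_tss = 18, Gamma_tst = 0, Gamma_ttt = 0
d^2s/dtau^2 = -(Gamma_sss*(1/2)^2 + 2*Gamma_sst*(1/2)*(-3/4) + Gamma_stt*(-3/4)^2) = -63/157
d^2t/dtau^2 = -(Gamma_tss*(1/2)^2 + 2*Gamma_tst*(1/2)*(-3/4) + Gamma_ttt*(-3/4)^2) = -9/2

Answer: Gamma_sss = -180/157, Gamma_sst = -144/157, Gamma_stt = 0, Gamma_tss = 18, Gamma_tst = 0, Gamma_ttt = 0; accelerations (d^2s/dtau^2, d^2t/dtau^2) = (-63/157, -9/2)


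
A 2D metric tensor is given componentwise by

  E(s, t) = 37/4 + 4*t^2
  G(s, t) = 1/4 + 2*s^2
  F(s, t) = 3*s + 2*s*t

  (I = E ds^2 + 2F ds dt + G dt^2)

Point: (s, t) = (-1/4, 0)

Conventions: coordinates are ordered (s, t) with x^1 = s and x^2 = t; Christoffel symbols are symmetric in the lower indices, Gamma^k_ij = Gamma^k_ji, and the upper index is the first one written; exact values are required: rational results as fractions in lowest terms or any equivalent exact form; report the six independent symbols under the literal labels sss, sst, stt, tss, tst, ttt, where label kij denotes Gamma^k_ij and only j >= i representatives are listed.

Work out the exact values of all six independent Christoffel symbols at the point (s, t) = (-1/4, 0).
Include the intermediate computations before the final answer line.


E = 37/4, F = -3/4, G = 3/8 at the point
E_s = 0, E_t = 0, F_s = 3, F_t = -1/2, G_s = -1, G_t = 0
EG - F^2 = 93/32;  g^inv = (32/93) * [[3/8, 3/4], [3/4, 37/4]]
first-kind symbols [ij,l] = (1/2)(d_i g_jl + d_j g_il - d_l g_ij): [ss,s] = E_s/2 = 0, [ss,t] = F_s - E_t/2 = 3, [st,s] = E_t/2 = 0, [st,t] = G_s/2 = -1/2, [tt,s] = F_t - G_s/2 = 0, [tt,t] = G_t/2 = 0
Gamma^s_ij = (G*[ij,s] - F*[ij,t])/(EG - F^2), Gamma^t_ij = (E*[ij,t] - F*[ij,s])/(EG - F^2)

Answer: Gamma_sss = 24/31, Gamma_sst = -4/31, Gamma_stt = 0, Gamma_tss = 296/31, Gamma_tst = -148/93, Gamma_ttt = 0


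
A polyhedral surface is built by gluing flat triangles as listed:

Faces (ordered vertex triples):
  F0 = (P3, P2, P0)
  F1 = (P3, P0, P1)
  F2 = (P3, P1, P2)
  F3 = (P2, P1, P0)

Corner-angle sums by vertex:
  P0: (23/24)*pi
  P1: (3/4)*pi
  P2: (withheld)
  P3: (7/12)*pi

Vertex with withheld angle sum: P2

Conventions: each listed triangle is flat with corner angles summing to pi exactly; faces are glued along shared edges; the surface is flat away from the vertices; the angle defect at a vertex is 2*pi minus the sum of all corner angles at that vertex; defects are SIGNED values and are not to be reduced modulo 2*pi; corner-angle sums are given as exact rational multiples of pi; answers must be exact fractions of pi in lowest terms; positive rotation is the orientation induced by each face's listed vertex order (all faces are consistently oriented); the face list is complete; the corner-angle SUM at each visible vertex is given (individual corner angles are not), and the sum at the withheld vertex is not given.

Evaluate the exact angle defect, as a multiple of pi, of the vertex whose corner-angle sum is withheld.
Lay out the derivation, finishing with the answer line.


V = 4, E = 6, F = 4; chi = V - E + F = 2
Gauss-Bonnet: total defect = 2*pi*chi = 4*pi; visible defects sum to (89/24)*pi

Answer: defect(P2) = (7/24)*pi


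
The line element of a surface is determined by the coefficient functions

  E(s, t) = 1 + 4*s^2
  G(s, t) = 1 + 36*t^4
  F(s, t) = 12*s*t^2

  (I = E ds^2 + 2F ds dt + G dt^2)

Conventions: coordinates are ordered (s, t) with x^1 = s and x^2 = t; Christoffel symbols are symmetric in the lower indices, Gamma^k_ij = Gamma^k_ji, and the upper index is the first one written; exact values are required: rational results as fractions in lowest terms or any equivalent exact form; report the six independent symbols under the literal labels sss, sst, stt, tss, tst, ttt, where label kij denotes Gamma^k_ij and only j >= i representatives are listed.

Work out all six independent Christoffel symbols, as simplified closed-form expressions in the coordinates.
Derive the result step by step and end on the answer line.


E = 1 + 4*s^2; F = 12*s*t^2; G = 1 + 36*t^4
Gamma^k_ij = (1/2) g^{kl} (d_i g_jl + d_j g_il - d_l g_ij), with g^inv = (1/(EG-F^2)) [[G, -F], [-F, E]]
first partials: E_s = 8*s, E_t = 0, F_s = 12*t^2, F_t = 24*s*t, G_s = 0, G_t = 144*t^3
D = EG - F^2 = 1 + 4*s^2 + 36*t^4
expanded: Gamma^s_ss = (G E_s - 2F F_s + F E_t)/(2D), Gamma^s_st = (G E_t - F G_s)/(2D), Gamma^s_tt = (2G F_t - G G_s - F G_t)/(2D), Gamma^t_ss = (2E F_s - E E_t - F E_s)/(2D), Gamma^t_st = (E G_s - F E_t)/(2D), Gamma^t_tt = (E G_t - 2F F_t + F G_s)/(2D); substitute and cancel common factors

Answer: Gamma_sss = 4*s/(4*s^2 + 36*t^4 + 1), Gamma_sst = 0, Gamma_stt = 24*s*t/(4*s^2 + 36*t^4 + 1), Gamma_tss = 12*t^2/(4*s^2 + 36*t^4 + 1), Gamma_tst = 0, Gamma_ttt = 72*t^3/(4*s^2 + 36*t^4 + 1)


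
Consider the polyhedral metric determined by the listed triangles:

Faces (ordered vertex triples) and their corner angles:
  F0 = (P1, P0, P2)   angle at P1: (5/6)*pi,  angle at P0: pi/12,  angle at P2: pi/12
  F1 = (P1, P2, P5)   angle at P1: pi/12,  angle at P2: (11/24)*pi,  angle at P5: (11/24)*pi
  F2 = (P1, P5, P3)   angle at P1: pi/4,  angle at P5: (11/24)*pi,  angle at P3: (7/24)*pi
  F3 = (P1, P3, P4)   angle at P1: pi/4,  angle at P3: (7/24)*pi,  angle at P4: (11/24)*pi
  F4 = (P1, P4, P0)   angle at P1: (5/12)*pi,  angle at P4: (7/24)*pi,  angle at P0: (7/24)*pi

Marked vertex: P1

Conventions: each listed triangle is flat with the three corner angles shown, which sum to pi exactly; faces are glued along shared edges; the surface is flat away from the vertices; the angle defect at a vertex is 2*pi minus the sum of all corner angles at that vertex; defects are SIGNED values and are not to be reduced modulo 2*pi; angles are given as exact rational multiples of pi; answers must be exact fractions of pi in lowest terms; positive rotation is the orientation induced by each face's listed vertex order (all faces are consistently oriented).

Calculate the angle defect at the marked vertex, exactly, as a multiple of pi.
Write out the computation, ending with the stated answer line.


Sum of corner angles at P1: (11/6)*pi
defect = 2*pi - (11/6)*pi

Answer: defect(P1) = pi/6


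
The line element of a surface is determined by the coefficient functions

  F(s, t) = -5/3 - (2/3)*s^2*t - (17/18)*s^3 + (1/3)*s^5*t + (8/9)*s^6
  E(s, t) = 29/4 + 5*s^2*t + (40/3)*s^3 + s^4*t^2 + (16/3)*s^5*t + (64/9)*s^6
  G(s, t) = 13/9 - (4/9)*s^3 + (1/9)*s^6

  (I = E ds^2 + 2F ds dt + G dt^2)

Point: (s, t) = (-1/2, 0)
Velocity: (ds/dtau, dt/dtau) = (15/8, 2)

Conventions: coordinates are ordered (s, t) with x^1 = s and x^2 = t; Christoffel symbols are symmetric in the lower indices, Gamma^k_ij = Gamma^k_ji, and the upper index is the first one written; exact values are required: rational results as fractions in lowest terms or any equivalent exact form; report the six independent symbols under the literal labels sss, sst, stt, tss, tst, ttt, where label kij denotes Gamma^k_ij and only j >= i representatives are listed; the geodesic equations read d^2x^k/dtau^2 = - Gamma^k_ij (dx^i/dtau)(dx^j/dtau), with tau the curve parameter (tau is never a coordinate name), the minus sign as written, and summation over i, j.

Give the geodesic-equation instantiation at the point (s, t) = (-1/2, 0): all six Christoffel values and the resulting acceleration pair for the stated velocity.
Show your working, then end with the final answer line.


E = 205/36, F = -221/144, G = 865/576 at the point
E_s = 26/3, E_t = 13/12, F_s = -7/8, F_t = -17/96, G_s = -17/48, G_t = 0
EG - F^2 = 3569/576;  g^inv = (576/3569) * [[865/576, 221/144], [221/144, 205/36]]
first-kind symbols [ij,l] = (1/2)(d_i g_jl + d_j g_il - d_l g_ij): [ss,s] = E_s/2 = 13/3, [ss,t] = F_s - E_t/2 = -17/12, [st,s] = E_t/2 = 13/24, [st,t] = G_s/2 = -17/96, [tt,s] = F_t - G_s/2 = 0, [tt,t] = G_t/2 = 0
Gamma^s_ij = (G*[ij,s] - F*[ij,t])/(EG - F^2), Gamma^t_ij = (E*[ij,t] - F*[ij,s])/(EG - F^2)
Gamma_sss = 2496/3569, Gamma_sst = 312/3569, Gamma_stt = 0, Gamma_tss = -816/3569, Gamma_tst = -102/3569, Gamma_ttt = 0
d^2s/dtau^2 = -(Gamma_sss*(15/8)^2 + 2*Gamma_sst*(15/8)*(2) + Gamma_stt*(2)^2) = -11115/3569
d^2t/dtau^2 = -(Gamma_tss*(15/8)^2 + 2*Gamma_tst*(15/8)*(2) + Gamma_ttt*(2)^2) = 14535/14276

Answer: Gamma_sss = 2496/3569, Gamma_sst = 312/3569, Gamma_stt = 0, Gamma_tss = -816/3569, Gamma_tst = -102/3569, Gamma_ttt = 0; accelerations (d^2s/dtau^2, d^2t/dtau^2) = (-11115/3569, 14535/14276)


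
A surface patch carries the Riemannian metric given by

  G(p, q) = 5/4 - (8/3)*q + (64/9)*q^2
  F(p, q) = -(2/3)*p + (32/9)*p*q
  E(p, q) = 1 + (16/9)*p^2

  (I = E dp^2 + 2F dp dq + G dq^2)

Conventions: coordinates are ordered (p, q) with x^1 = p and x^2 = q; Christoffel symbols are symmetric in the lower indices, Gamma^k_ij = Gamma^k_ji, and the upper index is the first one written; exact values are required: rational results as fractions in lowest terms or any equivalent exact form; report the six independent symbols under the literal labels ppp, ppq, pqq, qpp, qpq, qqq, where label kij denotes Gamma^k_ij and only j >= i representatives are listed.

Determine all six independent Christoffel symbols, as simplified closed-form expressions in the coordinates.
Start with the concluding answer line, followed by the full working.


Answer: Gamma_ppp = 64*p/(64*p^2 + 256*q^2 - 96*q + 45), Gamma_ppq = 0, Gamma_pqq = 128*p/(64*p^2 + 256*q^2 - 96*q + 45), Gamma_qpp = (128*q - 24)/(64*p^2 + 256*q^2 - 96*q + 45), Gamma_qpq = 0, Gamma_qqq = (256*q - 48)/(64*p^2 + 256*q^2 - 96*q + 45)

E = 1 + (16/9)*p^2; F = -(2/3)*p + (32/9)*p*q; G = 5/4 - (8/3)*q + (64/9)*q^2
Gamma^k_ij = (1/2) g^{kl} (d_i g_jl + d_j g_il - d_l g_ij), with g^inv = (1/(EG-F^2)) [[G, -F], [-F, E]]
first partials: E_p = (32/9)*p, E_q = 0, F_p = -2/3 + (32/9)*q, F_q = (32/9)*p, G_p = 0, G_q = -8/3 + (128/9)*q
D = EG - F^2 = 5/4 - (8/3)*q + (64/9)*q^2 + (16/9)*p^2
expanded: Gamma^p_pp = (G E_p - 2F F_p + F E_q)/(2D), Gamma^p_pq = (G E_q - F G_p)/(2D), Gamma^p_qq = (2G F_q - G G_p - F G_q)/(2D), Gamma^q_pp = (2E F_p - E E_q - F E_p)/(2D), Gamma^q_pq = (E G_p - F E_q)/(2D), Gamma^q_qq = (E G_q - 2F F_q + F G_p)/(2D); substitute and cancel common factors


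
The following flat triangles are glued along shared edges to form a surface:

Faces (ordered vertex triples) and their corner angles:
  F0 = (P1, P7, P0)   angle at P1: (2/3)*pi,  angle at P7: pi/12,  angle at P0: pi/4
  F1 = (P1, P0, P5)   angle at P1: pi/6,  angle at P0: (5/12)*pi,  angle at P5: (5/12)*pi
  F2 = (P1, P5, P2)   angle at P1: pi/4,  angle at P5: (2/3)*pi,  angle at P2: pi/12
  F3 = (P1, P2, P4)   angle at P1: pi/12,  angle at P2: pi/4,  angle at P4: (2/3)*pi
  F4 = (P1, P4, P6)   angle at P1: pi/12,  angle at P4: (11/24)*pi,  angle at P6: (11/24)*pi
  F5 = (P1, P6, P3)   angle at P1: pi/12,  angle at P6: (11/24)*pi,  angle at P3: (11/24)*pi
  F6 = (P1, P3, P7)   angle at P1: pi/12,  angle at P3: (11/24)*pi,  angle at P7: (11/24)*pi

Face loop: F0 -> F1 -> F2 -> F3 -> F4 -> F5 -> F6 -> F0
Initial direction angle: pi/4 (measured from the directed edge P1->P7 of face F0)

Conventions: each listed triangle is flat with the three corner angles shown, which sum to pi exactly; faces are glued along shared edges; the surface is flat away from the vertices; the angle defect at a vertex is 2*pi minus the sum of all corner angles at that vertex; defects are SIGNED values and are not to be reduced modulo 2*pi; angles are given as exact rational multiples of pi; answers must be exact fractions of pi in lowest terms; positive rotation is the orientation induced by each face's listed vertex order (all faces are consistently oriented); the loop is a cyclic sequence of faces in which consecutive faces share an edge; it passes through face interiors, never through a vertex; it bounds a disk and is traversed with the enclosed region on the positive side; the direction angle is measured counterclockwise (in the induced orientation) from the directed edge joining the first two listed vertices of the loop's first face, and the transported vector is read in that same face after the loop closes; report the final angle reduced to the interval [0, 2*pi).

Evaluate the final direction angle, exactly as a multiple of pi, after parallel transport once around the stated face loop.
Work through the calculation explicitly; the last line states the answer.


enclosed vertex P1: corner angles sum to (17/12)*pi, defect = 2*pi - (17/12)*pi = (7/12)*pi
summing the enclosed defects onto the initial angle, mod 2*pi in the induced orientation:
final angle = pi/4 + (7/12)*pi = (5/6)*pi (mod 2*pi)

Answer: final direction angle = (5/6)*pi


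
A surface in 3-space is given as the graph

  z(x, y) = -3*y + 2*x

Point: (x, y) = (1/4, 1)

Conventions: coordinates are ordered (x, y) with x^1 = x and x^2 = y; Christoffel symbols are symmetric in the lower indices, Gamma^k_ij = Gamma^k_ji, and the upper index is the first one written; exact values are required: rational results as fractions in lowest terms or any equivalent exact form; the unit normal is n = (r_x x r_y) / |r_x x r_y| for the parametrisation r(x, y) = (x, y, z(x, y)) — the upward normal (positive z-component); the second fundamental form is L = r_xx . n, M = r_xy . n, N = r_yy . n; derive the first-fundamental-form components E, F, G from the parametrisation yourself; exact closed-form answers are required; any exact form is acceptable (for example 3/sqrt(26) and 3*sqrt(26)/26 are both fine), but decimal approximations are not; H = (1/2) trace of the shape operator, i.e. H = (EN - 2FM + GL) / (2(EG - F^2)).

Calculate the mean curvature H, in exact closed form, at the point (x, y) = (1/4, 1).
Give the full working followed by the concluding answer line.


z_x = 2, z_y = -3, z_xx = 0, z_xy = 0, z_yy = 0
E = 5, F = -6, G = 10; answer radicand W^2 = 14
unnormalised second-form numerators: l = 0, m = 0, n = 0; L = l/sqrt(14), and similarly M = m/sqrt(W^2), N = n/sqrt(W^2)
H = (E*n - 2*F*m + G*l) / (2*(EG - F^2)*sqrt(W^2)); E*n - 2*F*m + G*l = 0, EG - F^2 = 14, so H = (0)/sqrt(14)

Answer: H = 0


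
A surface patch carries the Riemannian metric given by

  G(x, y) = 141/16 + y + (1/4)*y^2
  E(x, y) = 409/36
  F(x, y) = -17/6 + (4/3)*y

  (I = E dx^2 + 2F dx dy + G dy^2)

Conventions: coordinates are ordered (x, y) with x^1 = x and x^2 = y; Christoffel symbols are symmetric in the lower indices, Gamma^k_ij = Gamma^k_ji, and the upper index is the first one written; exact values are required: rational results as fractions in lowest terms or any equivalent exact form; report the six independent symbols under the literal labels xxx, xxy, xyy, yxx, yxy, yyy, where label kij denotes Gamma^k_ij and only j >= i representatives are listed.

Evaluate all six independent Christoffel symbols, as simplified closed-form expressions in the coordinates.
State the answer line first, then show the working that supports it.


Answer: Gamma_xxx = 0, Gamma_xxy = 0, Gamma_xyy = (792*y + 7584)/(612*y^2 + 10896*y + 53045), Gamma_yxx = 0, Gamma_yxy = 0, Gamma_yyy = (612*y + 5448)/(612*y^2 + 10896*y + 53045)

E = 409/36; F = -17/6 + (4/3)*y; G = 141/16 + y + (1/4)*y^2
Gamma^k_ij = (1/2) g^{kl} (d_i g_jl + d_j g_il - d_l g_ij), with g^inv = (1/(EG-F^2)) [[G, -F], [-F, E]]
first partials: E_x = 0, E_y = 0, F_x = 0, F_y = 4/3, G_x = 0, G_y = 1 + (1/2)*y
D = EG - F^2 = 53045/576 + (227/12)*y + (17/16)*y^2
expanded: Gamma^x_xx = (G E_x - 2F F_x + F E_y)/(2D), Gamma^x_xy = (G E_y - F G_x)/(2D), Gamma^x_yy = (2G F_y - G G_x - F G_y)/(2D), Gamma^y_xx = (2E F_x - E E_y - F E_x)/(2D), Gamma^y_xy = (E G_x - F E_y)/(2D), Gamma^y_yy = (E G_y - 2F F_y + F G_x)/(2D); substitute and cancel common factors


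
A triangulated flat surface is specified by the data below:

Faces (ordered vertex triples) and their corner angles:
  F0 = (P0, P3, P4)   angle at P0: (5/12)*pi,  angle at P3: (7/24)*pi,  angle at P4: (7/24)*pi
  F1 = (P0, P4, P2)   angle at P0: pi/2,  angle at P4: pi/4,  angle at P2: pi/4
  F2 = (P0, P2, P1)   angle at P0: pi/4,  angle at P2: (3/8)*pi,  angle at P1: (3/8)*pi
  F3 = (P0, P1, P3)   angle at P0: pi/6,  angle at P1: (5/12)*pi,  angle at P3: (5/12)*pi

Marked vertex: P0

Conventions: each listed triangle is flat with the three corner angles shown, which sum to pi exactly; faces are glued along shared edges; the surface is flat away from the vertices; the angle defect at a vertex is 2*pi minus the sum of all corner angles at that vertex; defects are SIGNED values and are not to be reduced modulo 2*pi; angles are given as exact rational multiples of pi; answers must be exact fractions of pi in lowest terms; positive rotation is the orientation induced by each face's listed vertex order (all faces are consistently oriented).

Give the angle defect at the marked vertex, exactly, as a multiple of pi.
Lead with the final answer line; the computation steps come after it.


Answer: defect(P0) = (2/3)*pi

Sum of corner angles at P0: (4/3)*pi
defect = 2*pi - (4/3)*pi


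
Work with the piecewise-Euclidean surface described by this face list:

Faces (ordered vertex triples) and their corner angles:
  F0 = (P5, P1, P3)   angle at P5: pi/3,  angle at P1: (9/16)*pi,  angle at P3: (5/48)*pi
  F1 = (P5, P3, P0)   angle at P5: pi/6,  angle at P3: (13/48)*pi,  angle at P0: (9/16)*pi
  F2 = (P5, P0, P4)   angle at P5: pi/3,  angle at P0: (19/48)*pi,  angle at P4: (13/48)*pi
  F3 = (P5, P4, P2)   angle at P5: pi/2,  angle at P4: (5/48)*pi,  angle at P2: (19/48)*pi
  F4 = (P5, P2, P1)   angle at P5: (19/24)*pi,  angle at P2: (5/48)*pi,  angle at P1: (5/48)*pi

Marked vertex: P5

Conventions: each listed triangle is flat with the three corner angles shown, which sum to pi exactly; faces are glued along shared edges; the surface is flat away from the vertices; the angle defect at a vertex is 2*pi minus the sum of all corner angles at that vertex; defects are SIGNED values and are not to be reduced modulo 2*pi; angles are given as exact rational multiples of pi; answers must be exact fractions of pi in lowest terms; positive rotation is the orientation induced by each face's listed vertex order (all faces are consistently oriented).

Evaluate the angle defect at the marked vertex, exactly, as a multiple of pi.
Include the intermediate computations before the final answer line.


Sum of corner angles at P5: (17/8)*pi
defect = 2*pi - (17/8)*pi

Answer: defect(P5) = -pi/8


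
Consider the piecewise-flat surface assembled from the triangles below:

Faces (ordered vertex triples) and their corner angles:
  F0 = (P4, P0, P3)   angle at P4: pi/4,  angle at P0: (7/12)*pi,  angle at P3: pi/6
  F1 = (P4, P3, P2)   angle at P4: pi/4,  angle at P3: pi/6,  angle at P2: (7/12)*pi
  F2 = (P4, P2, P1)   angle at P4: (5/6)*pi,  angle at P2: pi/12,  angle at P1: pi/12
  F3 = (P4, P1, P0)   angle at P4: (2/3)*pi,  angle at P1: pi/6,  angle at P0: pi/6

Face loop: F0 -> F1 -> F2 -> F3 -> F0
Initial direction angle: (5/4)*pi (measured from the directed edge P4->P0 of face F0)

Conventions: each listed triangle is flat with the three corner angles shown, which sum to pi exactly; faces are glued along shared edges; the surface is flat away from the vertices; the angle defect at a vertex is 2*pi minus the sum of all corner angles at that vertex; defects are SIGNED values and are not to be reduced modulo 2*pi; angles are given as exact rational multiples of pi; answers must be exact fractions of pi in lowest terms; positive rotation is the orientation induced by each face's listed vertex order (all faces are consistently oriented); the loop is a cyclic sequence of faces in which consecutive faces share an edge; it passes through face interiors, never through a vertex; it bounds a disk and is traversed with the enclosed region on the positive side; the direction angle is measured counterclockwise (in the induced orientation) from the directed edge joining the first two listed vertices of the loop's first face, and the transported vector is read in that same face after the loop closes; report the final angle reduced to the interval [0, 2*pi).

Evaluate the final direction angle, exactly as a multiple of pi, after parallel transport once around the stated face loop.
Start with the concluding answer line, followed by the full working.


Answer: final direction angle = (5/4)*pi

enclosed vertex P4: corner angles sum to 2*pi, defect = 2*pi - 2*pi = 0
final direction = starting direction + enclosed defect total, reduced mod 2*pi (induced orientation)
final angle = (5/4)*pi + 0 = (5/4)*pi (mod 2*pi)


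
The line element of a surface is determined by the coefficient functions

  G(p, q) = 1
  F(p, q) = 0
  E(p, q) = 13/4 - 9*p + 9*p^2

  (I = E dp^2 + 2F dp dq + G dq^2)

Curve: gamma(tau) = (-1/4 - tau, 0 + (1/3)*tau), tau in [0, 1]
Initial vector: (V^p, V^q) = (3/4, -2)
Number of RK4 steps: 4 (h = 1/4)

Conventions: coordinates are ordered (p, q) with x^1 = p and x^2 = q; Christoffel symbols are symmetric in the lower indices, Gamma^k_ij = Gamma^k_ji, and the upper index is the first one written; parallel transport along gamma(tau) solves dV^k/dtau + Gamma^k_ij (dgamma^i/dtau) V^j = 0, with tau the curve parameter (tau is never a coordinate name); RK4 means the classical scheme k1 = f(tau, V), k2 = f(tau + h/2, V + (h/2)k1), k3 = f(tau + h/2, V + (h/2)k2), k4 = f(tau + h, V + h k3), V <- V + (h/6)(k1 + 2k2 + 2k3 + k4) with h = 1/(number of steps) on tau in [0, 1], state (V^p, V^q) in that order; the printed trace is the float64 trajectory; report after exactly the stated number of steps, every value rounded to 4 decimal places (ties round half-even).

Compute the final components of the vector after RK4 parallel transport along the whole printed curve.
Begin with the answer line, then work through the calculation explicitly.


Answer: V^p = 0.3455, V^q = -2.0000

gamma'(tau) = (-1, 1/3); f(tau, V)^k = -Gamma^k_ij(gamma(tau)) gamma'^i(tau) V^j; h = 1/4; intermediate values shown to 6 dp
curve data and Christoffel symbols at the stage parameters:
  tau = 0.000000: gamma = (-0.250000, 0.000000), gamma' = (-1.000000, 0.333333); Gamma_ppp = -1.113402, Gamma_ppq = 0.000000, Gamma_pqq = 0.000000, Gamma_qpp = 0.000000, Gamma_qpq = 0.000000, Gamma_qqq = 0.000000
  tau = 0.125000: gamma = (-0.375000, 0.041667), gamma' = (-1.000000, 0.333333); Gamma_ppp = -0.998020, Gamma_ppq = 0.000000, Gamma_pqq = 0.000000, Gamma_qpp = 0.000000, Gamma_qpq = 0.000000, Gamma_qqq = 0.000000
  tau = 0.250000: gamma = (-0.500000, 0.083333), gamma' = (-1.000000, 0.333333); Gamma_ppp = -0.900000, Gamma_ppq = 0.000000, Gamma_pqq = 0.000000, Gamma_qpp = 0.000000, Gamma_qpq = 0.000000, Gamma_qqq = 0.000000
  tau = 0.375000: gamma = (-0.625000, 0.125000), gamma' = (-1.000000, 0.333333); Gamma_ppp = -0.817150, Gamma_ppq = 0.000000, Gamma_pqq = 0.000000, Gamma_qpp = 0.000000, Gamma_qpq = 0.000000, Gamma_qqq = 0.000000
  tau = 0.500000: gamma = (-0.750000, 0.166667), gamma' = (-1.000000, 0.333333); Gamma_ppp = -0.746888, Gamma_ppq = 0.000000, Gamma_pqq = 0.000000, Gamma_qpp = 0.000000, Gamma_qpq = 0.000000, Gamma_qqq = 0.000000
  tau = 0.625000: gamma = (-0.875000, 0.208333), gamma' = (-1.000000, 0.333333); Gamma_ppp = -0.686904, Gamma_ppq = 0.000000, Gamma_pqq = 0.000000, Gamma_qpp = 0.000000, Gamma_qpq = 0.000000, Gamma_qqq = 0.000000
  tau = 0.750000: gamma = (-1.000000, 0.250000), gamma' = (-1.000000, 0.333333); Gamma_ppp = -0.635294, Gamma_ppq = 0.000000, Gamma_pqq = 0.000000, Gamma_qpp = 0.000000, Gamma_qpq = 0.000000, Gamma_qqq = 0.000000
  tau = 0.875000: gamma = (-1.125000, 0.291667), gamma' = (-1.000000, 0.333333); Gamma_ppp = -0.590536, Gamma_ppq = 0.000000, Gamma_pqq = 0.000000, Gamma_qpp = 0.000000, Gamma_qpq = 0.000000, Gamma_qqq = 0.000000
  tau = 1.000000: gamma = (-1.250000, 0.333333), gamma' = (-1.000000, 0.333333); Gamma_ppp = -0.551422, Gamma_ppq = 0.000000, Gamma_pqq = 0.000000, Gamma_qpp = 0.000000, Gamma_qpq = 0.000000, Gamma_qqq = 0.000000
step 0: V^p = 0.7500, V^q = -2.0000
step 1: k1 = (-0.835052, 0.000000), k2 = (-0.644340, 0.000000), k3 = (-0.668132, 0.000000), k4 = (-0.524670, 0.000000); V <- V + (h/6)(k1 + 2k2 + 2k3 + k4): V^p = 0.5840, V^q = -2.0000
step 2: k1 = (-0.525575, 0.000000), k2 = (-0.423509, 0.000000), k3 = (-0.433934, 0.000000), k4 = (-0.355137, 0.000000); V <- V + (h/6)(k1 + 2k2 + 2k3 + k4): V^p = 0.4758, V^q = -2.0000
step 3: k1 = (-0.355386, 0.000000), k2 = (-0.296330, 0.000000), k3 = (-0.301400, 0.000000), k4 = (-0.254418, 0.000000); V <- V + (h/6)(k1 + 2k2 + 2k3 + k4): V^p = 0.4006, V^q = -2.0000
step 4: k1 = (-0.254501, 0.000000), k2 = (-0.217784, 0.000000), k3 = (-0.220494, 0.000000), k4 = (-0.190505, 0.000000); V <- V + (h/6)(k1 + 2k2 + 2k3 + k4): V^p = 0.3455, V^q = -2.0000
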